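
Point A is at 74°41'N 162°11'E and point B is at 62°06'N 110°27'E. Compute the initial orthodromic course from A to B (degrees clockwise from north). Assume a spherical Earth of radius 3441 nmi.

262.9°

θ = atan2( sin Δλ·cos φ₂ ,  cos φ₁ sin φ₂ − sin φ₁ cos φ₂ cos Δλ )
  = atan2(-0.3674, -0.0461) = 262.85°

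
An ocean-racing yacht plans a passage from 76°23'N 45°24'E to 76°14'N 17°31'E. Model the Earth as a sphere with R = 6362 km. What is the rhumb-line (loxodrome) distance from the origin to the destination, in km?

733 km

Δψ = ln[tan(π/4+φ₂/2)/tan(π/4+φ₁/2)] = -0.0111;  Δφ = -0.0026 rad,  Δλ = -0.4867 rad
q = Δφ/Δψ = 0.2367
d = R·√(Δφ² + q²Δλ²) = 6362·0.11522 = 733 km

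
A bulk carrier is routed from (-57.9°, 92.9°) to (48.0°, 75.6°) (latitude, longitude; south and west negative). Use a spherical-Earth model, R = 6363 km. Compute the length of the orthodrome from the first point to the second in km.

Haversine: a = sin²(Δφ/2)+cos φ₁ cos φ₂ sin²(Δλ/2) = 0.64502;  σ = 2·atan2(√a,√(1−a))
σ = 106.861° → d = Rσ = 6363·1.86507 = 11867 km

11867 km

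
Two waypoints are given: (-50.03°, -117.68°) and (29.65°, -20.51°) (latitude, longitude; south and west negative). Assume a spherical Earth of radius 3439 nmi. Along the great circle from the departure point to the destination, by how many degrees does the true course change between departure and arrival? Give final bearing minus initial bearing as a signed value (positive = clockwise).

At departure: θ₁ = atan2(sin Δλ cos φ₂, cos φ₁ sin φ₂ − sin φ₁ cos φ₂ cos Δλ) = 74.78°
At arrival: θ₂ = atan2(sin Δλ cos φ₁, −cos φ₂ sin φ₁ + sin φ₂ cos φ₁ cos Δλ) = 45.50°
Δθ = θ₂ − θ₁ = -29.3°

-29.3°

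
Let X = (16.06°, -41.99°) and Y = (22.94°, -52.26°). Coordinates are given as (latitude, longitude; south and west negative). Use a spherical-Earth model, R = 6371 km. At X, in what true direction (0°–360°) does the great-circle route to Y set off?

307.0°

N = sin Δλ·cos φ₂ = -0.1642;  D = cos φ₁ sin φ₂ − sin φ₁ cos φ₂ cos Δλ = +0.1239
initial course = atan2(N, D) = 307.03°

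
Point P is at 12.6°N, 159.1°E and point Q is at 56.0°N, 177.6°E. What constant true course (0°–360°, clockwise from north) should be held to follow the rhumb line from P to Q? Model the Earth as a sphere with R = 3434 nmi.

Δψ = ln[tan(π/4+φ₂/2)/tan(π/4+φ₁/2)] = +0.9633
Δλ = +0.3229 rad (taken the short way round)
course = atan2(Δλ, Δψ) = 18.53°

18.5°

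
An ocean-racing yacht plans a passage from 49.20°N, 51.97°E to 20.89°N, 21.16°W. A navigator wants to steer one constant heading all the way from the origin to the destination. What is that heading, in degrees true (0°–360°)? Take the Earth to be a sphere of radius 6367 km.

Meridional parts: M(φ₁)=+0.9891, M(φ₂)=+0.3730 → ΔM = -0.6162;  Δλ = -1.2764 rad
tan C = Δλ / ΔM = +2.0714 → C = 244.23°

244.2°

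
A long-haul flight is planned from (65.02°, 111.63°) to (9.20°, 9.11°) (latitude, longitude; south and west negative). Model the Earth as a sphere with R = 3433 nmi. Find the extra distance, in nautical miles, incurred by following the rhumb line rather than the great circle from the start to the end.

Great circle: cos σ = sin φ₁ sin φ₂ + cos φ₁ cos φ₂ cos Δλ,  σ = 1.5162 rad → d_gc = 5205.2 nmi
Rhumb line: Δψ = -1.3460, q = Δφ/Δψ = 0.7238, d_rh = R√(Δφ²+q²Δλ²) = 5563.6 nmi
Excess = 5563.6 − 5205.2 = 358.4 ≈ 358 nmi

358 nmi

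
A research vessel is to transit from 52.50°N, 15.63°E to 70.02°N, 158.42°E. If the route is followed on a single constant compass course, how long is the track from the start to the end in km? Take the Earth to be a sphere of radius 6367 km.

7648 km

Rhumb course C = atan2(Δλ, Δψ) with Δψ = ln[tan(π/4+φ₂/2)/tan(π/4+φ₁/2)] = +0.6560, Δλ = +2.4922 → C = 75.25°
d = R·|Δφ| / |cos C| = 6367·0.30578 / 0.25456 = 7648 km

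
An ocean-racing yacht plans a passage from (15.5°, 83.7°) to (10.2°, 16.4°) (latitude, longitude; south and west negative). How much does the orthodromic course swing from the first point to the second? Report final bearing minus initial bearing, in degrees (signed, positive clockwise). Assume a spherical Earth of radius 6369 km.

-16.9°

Initial bearing θ₁ = atan2(sin Δλ cos φ₂, cos φ₁ sin φ₂ − sin φ₁ cos φ₂ cos Δλ) = 274.35°
Final bearing θ₂ = (initial bearing from the destination back to the start) + 180° = 257.50°
Δθ = θ₂ − θ₁ = -16.9°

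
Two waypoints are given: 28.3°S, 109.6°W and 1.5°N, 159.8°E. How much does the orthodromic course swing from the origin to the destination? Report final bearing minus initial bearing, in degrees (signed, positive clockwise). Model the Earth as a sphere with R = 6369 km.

+27.2°

At departure: θ₁ = atan2(sin Δλ cos φ₂, cos φ₁ sin φ₂ − sin φ₁ cos φ₂ cos Δλ) = 271.04°
At arrival: θ₂ = atan2(sin Δλ cos φ₁, −cos φ₂ sin φ₁ + sin φ₂ cos φ₁ cos Δλ) = 298.28°
Δθ = θ₂ − θ₁ = +27.2°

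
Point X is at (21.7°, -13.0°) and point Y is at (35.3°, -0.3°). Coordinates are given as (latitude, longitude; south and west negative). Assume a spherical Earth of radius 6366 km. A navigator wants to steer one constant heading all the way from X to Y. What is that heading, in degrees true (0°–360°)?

Δψ = ln[tan(π/4+φ₂/2)/tan(π/4+φ₁/2)] = +0.2711
Δλ = +0.2217 rad (taken the short way round)
course = atan2(Δλ, Δψ) = 39.27°

39.3°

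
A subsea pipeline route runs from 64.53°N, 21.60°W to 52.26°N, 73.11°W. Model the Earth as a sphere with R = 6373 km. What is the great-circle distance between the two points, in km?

Haversine: a = sin²(Δφ/2)+cos φ₁ cos φ₂ sin²(Δλ/2) = 0.06112;  σ = 2·atan2(√a,√(1−a))
σ = 28.627° → d = Rσ = 6373·0.49963 = 3184 km

3184 km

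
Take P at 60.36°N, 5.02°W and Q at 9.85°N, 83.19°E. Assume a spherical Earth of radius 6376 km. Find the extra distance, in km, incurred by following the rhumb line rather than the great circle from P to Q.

Great circle: cos σ = sin φ₁ sin φ₂ + cos φ₁ cos φ₂ cos Δλ,  σ = 1.4061 rad → d_gc = 8965.6 km
Rhumb line: Δψ = -1.1568, q = Δφ/Δψ = 0.7621, d_rh = R√(Δφ²+q²Δλ²) = 9356.9 km
Excess = 9356.9 − 8965.6 = 391.3 ≈ 391 km

391 km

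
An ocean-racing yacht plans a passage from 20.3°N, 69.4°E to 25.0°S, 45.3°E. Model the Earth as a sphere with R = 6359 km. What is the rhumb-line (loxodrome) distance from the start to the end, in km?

5661 km

Δψ = ln[tan(π/4+φ₂/2)/tan(π/4+φ₁/2)] = -0.8128;  Δφ = -0.7906 rad,  Δλ = -0.4206 rad
q = Δφ/Δψ = 0.9727
d = R·√(Δφ² + q²Δλ²) = 6359·0.89022 = 5661 km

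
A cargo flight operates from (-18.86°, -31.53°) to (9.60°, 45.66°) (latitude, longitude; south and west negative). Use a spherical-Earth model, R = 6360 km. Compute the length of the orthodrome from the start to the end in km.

9014 km

cos σ = sin φ₁ sin φ₂ + cos φ₁ cos φ₂ cos Δλ
      = sin(-18.86°)sin(9.60°) + cos(-18.86°)cos(9.60°)cos(77.19°) = 0.1530
σ = 81.201° → d = Rσ = 6360·1.41723 = 9014 km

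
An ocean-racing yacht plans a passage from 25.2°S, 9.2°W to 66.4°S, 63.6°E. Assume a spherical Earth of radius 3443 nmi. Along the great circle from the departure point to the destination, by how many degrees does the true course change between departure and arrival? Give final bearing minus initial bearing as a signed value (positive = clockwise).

-58.9°

Initial bearing θ₁ = atan2(sin Δλ cos φ₂, cos φ₁ sin φ₂ − sin φ₁ cos φ₂ cos Δλ) = 153.84°
Final bearing θ₂ = (initial bearing from the destination back to the start) + 180° = 94.94°
Δθ = θ₂ − θ₁ = -58.9°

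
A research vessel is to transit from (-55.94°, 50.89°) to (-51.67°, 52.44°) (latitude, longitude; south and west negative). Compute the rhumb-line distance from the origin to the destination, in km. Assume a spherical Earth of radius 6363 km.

Δψ = ln[tan(π/4+φ₂/2)/tan(π/4+φ₁/2)] = +0.1263;  Δφ = +0.0745 rad,  Δλ = +0.0271 rad
q = Δφ/Δψ = 0.5899
d = R·√(Δφ² + q²Δλ²) = 6363·0.07621 = 485 km

485 km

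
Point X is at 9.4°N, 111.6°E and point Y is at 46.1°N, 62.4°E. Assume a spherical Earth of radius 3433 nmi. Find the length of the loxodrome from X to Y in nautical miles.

Rhumb course C = atan2(Δλ, Δψ) with Δψ = ln[tan(π/4+φ₂/2)/tan(π/4+φ₁/2)] = +0.7440, Δλ = -0.8587 → C = 310.91°
d = R·|Δφ| / |cos C| = 3433·0.64054 / 0.65482 = 3358 nmi

3358 nmi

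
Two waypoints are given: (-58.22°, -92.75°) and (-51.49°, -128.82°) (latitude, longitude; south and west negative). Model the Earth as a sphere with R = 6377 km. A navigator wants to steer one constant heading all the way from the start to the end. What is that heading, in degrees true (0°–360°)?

288.0°

Meridional parts: M(φ₁)=-1.2564, M(φ₂)=-1.0518 → ΔM = +0.2046;  Δλ = -0.6295 rad
tan C = Δλ / ΔM = -3.0763 → C = 288.01°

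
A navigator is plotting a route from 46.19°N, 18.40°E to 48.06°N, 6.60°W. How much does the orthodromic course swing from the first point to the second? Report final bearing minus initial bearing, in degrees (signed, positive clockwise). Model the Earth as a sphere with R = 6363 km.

-18.5°

At departure: θ₁ = atan2(sin Δλ cos φ₂, cos φ₁ sin φ₂ − sin φ₁ cos φ₂ cos Δλ) = 285.40°
At arrival: θ₂ = atan2(sin Δλ cos φ₁, −cos φ₂ sin φ₁ + sin φ₂ cos φ₁ cos Δλ) = 266.95°
Δθ = θ₂ − θ₁ = -18.5°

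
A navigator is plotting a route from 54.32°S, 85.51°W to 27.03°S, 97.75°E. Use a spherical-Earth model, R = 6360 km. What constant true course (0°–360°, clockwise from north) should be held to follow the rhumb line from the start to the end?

281.8°

Δψ = ln[tan(π/4+φ₂/2)/tan(π/4+φ₁/2)] = +0.6434
Δλ = -3.0847 rad (taken the short way round)
course = atan2(Δλ, Δψ) = 281.78°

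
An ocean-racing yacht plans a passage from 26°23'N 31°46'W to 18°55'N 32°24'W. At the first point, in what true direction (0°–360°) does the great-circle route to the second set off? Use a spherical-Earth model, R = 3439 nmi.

184.6°

N = sin Δλ·cos φ₂ = -0.0105;  D = cos φ₁ sin φ₂ − sin φ₁ cos φ₂ cos Δλ = -0.1299
initial course = atan2(N, D) = 184.60°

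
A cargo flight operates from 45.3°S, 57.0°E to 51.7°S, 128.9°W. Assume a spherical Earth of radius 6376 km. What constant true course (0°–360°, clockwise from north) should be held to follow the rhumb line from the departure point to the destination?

Δψ = ln[tan(π/4+φ₂/2)/tan(π/4+φ₁/2)] = -0.1689
Δλ = +3.0386 rad (taken the short way round)
course = atan2(Δλ, Δψ) = 93.18°

93.2°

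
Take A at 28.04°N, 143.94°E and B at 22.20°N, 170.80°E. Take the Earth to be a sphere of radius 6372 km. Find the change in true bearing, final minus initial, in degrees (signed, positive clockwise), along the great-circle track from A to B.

+11.6°

Initial bearing θ₁ = atan2(sin Δλ cos φ₂, cos φ₁ sin φ₂ − sin φ₁ cos φ₂ cos Δλ) = 97.46°
Final bearing θ₂ = (initial bearing from the destination back to the start) + 180° = 109.05°
Δθ = θ₂ − θ₁ = +11.6°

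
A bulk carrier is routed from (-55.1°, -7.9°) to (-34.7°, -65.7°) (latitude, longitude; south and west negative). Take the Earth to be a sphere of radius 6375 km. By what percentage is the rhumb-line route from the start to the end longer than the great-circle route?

2.3%

Great circle: σ = 0.7705 rad → d_gc = Rσ = 4912.0 km
Rhumb: Δφ = +0.3560, Δλ = -1.0088, Δψ = +0.5108, q = Δφ/Δψ = 0.6970 → d_rh = R√(Δφ²+q²Δλ²) = 5024.4 km
Excess = (5024.4 − 4912.0) / 4912.0 = 112.4 / 4912.0 = 2.29% ≈ 2.3%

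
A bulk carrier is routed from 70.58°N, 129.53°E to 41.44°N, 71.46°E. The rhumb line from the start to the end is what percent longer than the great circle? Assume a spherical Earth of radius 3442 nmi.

3.1%

Great circle: σ = 0.7136 rad → d_gc = Rσ = 2456.2 nmi
Rhumb: Δφ = -0.5086, Δλ = -1.0135, Δψ = -0.9694, q = Δφ/Δψ = 0.5247 → d_rh = R√(Δφ²+q²Δλ²) = 2532.7 nmi
Excess = (2532.7 − 2456.2) / 2456.2 = 76.5 / 2456.2 = 3.11% ≈ 3.1%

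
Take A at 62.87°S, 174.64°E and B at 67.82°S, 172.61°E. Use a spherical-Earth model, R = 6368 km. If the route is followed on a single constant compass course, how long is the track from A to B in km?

558 km

Δψ = ln[tan(π/4+φ₂/2)/tan(π/4+φ₁/2)] = -0.2078;  Δφ = -0.0864 rad,  Δλ = -0.0354 rad
q = Δφ/Δψ = 0.4158
d = R·√(Δφ² + q²Δλ²) = 6368·0.08764 = 558 km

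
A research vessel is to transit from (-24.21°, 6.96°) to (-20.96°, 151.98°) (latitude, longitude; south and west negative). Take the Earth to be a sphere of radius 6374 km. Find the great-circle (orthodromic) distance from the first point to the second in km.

Haversine: a = sin²(Δφ/2)+cos φ₁ cos φ₂ sin²(Δλ/2) = 0.77557;  σ = 2·atan2(√a,√(1−a))
σ = 123.446° → d = Rσ = 6374·2.15454 = 13733 km

13733 km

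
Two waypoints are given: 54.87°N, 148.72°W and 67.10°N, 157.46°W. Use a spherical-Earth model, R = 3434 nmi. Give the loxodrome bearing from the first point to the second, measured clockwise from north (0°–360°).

341.1°

Δψ = ln[tan(π/4+φ₂/2)/tan(π/4+φ₁/2)] = +0.4465
Δλ = -0.1525 rad (taken the short way round)
course = atan2(Δλ, Δψ) = 341.14°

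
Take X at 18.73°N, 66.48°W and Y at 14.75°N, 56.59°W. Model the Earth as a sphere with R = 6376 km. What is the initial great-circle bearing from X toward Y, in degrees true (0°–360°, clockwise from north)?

N = sin Δλ·cos φ₂ = +0.1661;  D = cos φ₁ sin φ₂ − sin φ₁ cos φ₂ cos Δλ = -0.0648
initial course = atan2(N, D) = 111.31°

111.3°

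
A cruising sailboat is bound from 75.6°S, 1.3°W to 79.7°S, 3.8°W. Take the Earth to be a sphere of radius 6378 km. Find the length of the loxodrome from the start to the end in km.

Rhumb course C = atan2(Δλ, Δψ) with Δψ = ln[tan(π/4+φ₂/2)/tan(π/4+φ₁/2)] = -0.3377, Δλ = -0.0436 → C = 187.36°
d = R·|Δφ| / |cos C| = 6378·0.07156 / 0.99175 = 460 km

460 km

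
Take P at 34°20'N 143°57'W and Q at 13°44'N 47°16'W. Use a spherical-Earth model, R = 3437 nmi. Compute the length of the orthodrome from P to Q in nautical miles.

5259 nmi

cos σ = sin φ₁ sin φ₂ + cos φ₁ cos φ₂ cos Δλ
      = sin(34.33°)sin(13.73°) + cos(34.33°)cos(13.73°)cos(96.68°) = 0.0405
σ = 87.677° → d = Rσ = 3437·1.53025 = 5259 nmi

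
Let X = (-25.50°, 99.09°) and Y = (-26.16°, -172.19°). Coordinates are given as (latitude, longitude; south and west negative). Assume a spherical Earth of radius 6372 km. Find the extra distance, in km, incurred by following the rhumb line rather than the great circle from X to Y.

Great circle: cos σ = sin φ₁ sin φ₂ + cos φ₁ cos φ₂ cos Δλ,  σ = 1.3614 rad → d_gc = 8674.6 km
Rhumb line: Δψ = -0.0128, q = Δφ/Δψ = 0.9001, d_rh = R√(Δφ²+q²Δλ²) = 8881.2 km
Excess = 8881.2 − 8674.6 = 206.6 ≈ 207 km

207 km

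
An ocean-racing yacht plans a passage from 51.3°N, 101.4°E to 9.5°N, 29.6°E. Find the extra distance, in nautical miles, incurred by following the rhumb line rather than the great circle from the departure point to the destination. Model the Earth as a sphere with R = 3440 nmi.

Great circle: cos σ = sin φ₁ sin φ₂ + cos φ₁ cos φ₂ cos Δλ,  σ = 1.2436 rad → d_gc = 4277.9 nmi
Rhumb line: Δψ = -0.8799, q = Δφ/Δψ = 0.8291, d_rh = R√(Δφ²+q²Δλ²) = 4367.3 nmi
Excess = 4367.3 − 4277.9 = 89.4 ≈ 89 nmi

89 nmi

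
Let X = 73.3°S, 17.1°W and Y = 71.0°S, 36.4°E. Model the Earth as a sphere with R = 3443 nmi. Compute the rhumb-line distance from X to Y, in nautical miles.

Rhumb course C = atan2(Δλ, Δψ) with Δψ = ln[tan(π/4+φ₂/2)/tan(π/4+φ₁/2)] = +0.1311, Δλ = +0.9338 → C = 82.01°
d = R·|Δφ| / |cos C| = 3443·0.04014 / 0.13908 = 994 nmi

994 nmi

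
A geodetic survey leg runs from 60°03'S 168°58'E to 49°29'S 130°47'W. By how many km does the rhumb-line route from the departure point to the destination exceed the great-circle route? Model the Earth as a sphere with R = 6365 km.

Great circle: cos σ = sin φ₁ sin φ₂ + cos φ₁ cos φ₂ cos Δλ,  σ = 0.6100 rad → d_gc = 3882.7 km
Rhumb line: Δψ = +0.3220, q = Δφ/Δψ = 0.5728, d_rh = R√(Δφ²+q²Δλ²) = 4009.4 km
Excess = 4009.4 − 3882.7 = 126.7 ≈ 127 km

127 km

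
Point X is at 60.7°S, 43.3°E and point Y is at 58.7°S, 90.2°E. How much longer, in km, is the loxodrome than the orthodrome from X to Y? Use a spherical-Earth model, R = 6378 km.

Great circle: cos σ = sin φ₁ sin φ₂ + cos φ₁ cos φ₂ cos Δλ,  σ = 0.4056 rad → d_gc = 2586.9 km
Rhumb line: Δψ = +0.0692, q = Δφ/Δψ = 0.5044, d_rh = R√(Δφ²+q²Δλ²) = 2642.5 km
Excess = 2642.5 − 2586.9 = 55.6 ≈ 56 km

56 km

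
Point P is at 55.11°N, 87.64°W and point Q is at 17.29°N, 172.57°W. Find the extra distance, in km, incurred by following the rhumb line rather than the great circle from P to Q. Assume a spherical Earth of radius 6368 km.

Great circle: cos σ = sin φ₁ sin φ₂ + cos φ₁ cos φ₂ cos Δλ,  σ = 1.2744 rad → d_gc = 8115.5 km
Rhumb line: Δψ = -0.8511, q = Δφ/Δψ = 0.7755, d_rh = R√(Δφ²+q²Δλ²) = 8441.5 km
Excess = 8441.5 − 8115.5 = 326.0 ≈ 326 km

326 km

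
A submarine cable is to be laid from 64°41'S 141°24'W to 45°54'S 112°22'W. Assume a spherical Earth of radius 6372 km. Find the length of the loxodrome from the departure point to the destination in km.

Rhumb course C = atan2(Δλ, Δψ) with Δψ = ln[tan(π/4+φ₂/2)/tan(π/4+φ₁/2)] = +0.5897, Δλ = +0.5067 → C = 40.67°
d = R·|Δφ| / |cos C| = 6372·0.32783 / 0.75844 = 2754 km

2754 km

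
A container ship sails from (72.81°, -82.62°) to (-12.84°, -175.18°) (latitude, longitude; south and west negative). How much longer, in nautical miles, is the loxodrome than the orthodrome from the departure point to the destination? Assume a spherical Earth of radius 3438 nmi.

285 nmi

Great circle: cos σ = sin φ₁ sin φ₂ + cos φ₁ cos φ₂ cos Δλ,  σ = 1.7979 rad → d_gc = 6181.2 nmi
Rhumb line: Δψ = -2.1155, q = Δφ/Δψ = 0.7066, d_rh = R√(Δφ²+q²Δλ²) = 6466.5 nmi
Excess = 6466.5 − 6181.2 = 285.3 ≈ 285 nmi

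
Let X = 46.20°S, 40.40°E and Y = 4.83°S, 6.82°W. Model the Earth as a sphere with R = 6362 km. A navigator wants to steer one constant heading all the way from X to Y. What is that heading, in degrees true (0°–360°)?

Meridional parts: M(φ₁)=-0.9113, M(φ₂)=-0.0844 → ΔM = +0.8269;  Δλ = -0.8241 rad
tan C = Δλ / ΔM = -0.9967 → C = 315.10°

315.1°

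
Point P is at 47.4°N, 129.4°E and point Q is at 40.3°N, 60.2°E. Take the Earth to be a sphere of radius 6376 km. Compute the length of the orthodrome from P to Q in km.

5424 km

cos σ = sin φ₁ sin φ₂ + cos φ₁ cos φ₂ cos Δλ
      = sin(47.40°)sin(40.30°) + cos(47.40°)cos(40.30°)cos(-69.20°) = 0.6594
σ = 48.745° → d = Rσ = 6376·0.85075 = 5424 km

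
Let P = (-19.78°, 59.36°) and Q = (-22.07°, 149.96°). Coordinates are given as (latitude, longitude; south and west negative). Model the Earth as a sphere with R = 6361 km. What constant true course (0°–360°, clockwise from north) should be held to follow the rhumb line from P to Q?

91.6°

Δψ = ln[tan(π/4+φ₂/2)/tan(π/4+φ₁/2)] = -0.0428
Δλ = +1.5813 rad (taken the short way round)
course = atan2(Δλ, Δψ) = 91.55°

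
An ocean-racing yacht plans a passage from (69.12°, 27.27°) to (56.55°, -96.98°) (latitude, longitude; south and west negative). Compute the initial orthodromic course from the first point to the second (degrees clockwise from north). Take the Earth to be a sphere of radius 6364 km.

θ = atan2( sin Δλ·cos φ₂ ,  cos φ₁ sin φ₂ − sin φ₁ cos φ₂ cos Δλ )
  = atan2(-0.4556, +0.5872) = 322.19°

322.2°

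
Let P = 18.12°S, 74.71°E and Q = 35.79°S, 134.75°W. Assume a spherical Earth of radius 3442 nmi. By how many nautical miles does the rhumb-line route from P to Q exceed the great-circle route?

916 nmi

Great circle: cos σ = sin φ₁ sin φ₂ + cos φ₁ cos φ₂ cos Δλ,  σ = 2.0822 rad → d_gc = 7166.8 nmi
Rhumb line: Δψ = -0.3481, q = Δφ/Δψ = 0.8860, d_rh = R√(Δφ²+q²Δλ²) = 8082.4 nmi
Excess = 8082.4 − 7166.8 = 915.6 ≈ 916 nmi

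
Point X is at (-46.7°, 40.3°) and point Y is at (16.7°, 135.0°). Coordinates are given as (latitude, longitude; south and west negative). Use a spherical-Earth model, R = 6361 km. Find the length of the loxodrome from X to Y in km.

Δψ = ln[tan(π/4+φ₂/2)/tan(π/4+φ₁/2)] = +1.2197;  Δφ = +1.1065 rad,  Δλ = +1.6528 rad
q = Δφ/Δψ = 0.9072
d = R·√(Δφ² + q²Δλ²) = 6361·1.86360 = 11854 km

11854 km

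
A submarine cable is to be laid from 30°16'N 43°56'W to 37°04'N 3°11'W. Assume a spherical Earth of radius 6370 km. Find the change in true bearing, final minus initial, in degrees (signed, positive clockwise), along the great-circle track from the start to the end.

+23.3°

At departure: θ₁ = atan2(sin Δλ cos φ₂, cos φ₁ sin φ₂ − sin φ₁ cos φ₂ cos Δλ) = 67.49°
At arrival: θ₂ = atan2(sin Δλ cos φ₁, −cos φ₂ sin φ₁ + sin φ₂ cos φ₁ cos Δλ) = 90.79°
Δθ = θ₂ − θ₁ = +23.3°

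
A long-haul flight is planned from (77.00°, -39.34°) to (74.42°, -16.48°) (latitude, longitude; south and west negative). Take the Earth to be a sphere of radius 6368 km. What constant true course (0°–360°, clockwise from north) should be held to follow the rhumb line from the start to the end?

114.6°

Meridional parts: M(φ₁)=+2.1721, M(φ₂)=+1.9892 → ΔM = -0.1829;  Δλ = +0.3990 rad
tan C = Δλ / ΔM = -2.1811 → C = 114.63°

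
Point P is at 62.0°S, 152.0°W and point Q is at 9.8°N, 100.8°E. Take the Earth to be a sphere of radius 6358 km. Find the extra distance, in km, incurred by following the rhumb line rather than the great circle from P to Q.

599 km

Great circle: cos σ = sin φ₁ sin φ₂ + cos φ₁ cos φ₂ cos Δλ,  σ = 1.8620 rad → d_gc = 11838.5 km
Rhumb line: Δψ = +1.5609, q = Δφ/Δψ = 0.8029, d_rh = R√(Δφ²+q²Δλ²) = 12437.6 km
Excess = 12437.6 − 11838.5 = 599.1 ≈ 599 km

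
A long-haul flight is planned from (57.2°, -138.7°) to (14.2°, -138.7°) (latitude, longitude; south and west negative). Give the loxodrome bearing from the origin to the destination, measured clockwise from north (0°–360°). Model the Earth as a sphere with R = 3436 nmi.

180.0°

Δψ = ln[tan(π/4+φ₂/2)/tan(π/4+φ₁/2)] = -0.9727
Δλ = +0.0000 rad (taken the short way round)
course = atan2(Δλ, Δψ) = 180.00°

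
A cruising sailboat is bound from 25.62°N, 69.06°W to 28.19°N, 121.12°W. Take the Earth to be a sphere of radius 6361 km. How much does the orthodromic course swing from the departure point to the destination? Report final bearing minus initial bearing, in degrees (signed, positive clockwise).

-24.9°

Initial bearing θ₁ = atan2(sin Δλ cos φ₂, cos φ₁ sin φ₂ − sin φ₁ cos φ₂ cos Δλ) = 285.41°
Final bearing θ₂ = (initial bearing from the destination back to the start) + 180° = 260.48°
Δθ = θ₂ − θ₁ = -24.9°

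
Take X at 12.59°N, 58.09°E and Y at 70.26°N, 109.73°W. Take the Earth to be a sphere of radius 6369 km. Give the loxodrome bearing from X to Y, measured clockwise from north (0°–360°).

297.5°

Meridional parts: M(φ₁)=+0.2215, M(φ₂)=+1.7488 → ΔM = +1.5272;  Δλ = -2.9290 rad
tan C = Δλ / ΔM = -1.9178 → C = 297.54°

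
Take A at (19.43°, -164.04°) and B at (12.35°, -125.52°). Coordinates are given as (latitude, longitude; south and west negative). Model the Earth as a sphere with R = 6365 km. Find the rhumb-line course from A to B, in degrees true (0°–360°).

Meridional parts: M(φ₁)=+0.3458, M(φ₂)=+0.2172 → ΔM = -0.1286;  Δλ = +0.6723 rad
tan C = Δλ / ΔM = -5.2289 → C = 100.83°

100.8°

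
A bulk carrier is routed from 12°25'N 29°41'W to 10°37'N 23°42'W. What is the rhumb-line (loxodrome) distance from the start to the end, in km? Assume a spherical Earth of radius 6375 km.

Rhumb course C = atan2(Δλ, Δψ) with Δψ = ln[tan(π/4+φ₂/2)/tan(π/4+φ₁/2)] = -0.0321, Δλ = +0.1044 → C = 107.07°
d = R·|Δφ| / |cos C| = 6375·0.03142 / 0.29351 = 682 km

682 km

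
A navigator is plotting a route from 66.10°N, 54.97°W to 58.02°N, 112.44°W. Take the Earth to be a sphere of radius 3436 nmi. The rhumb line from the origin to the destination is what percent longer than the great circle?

Great circle: σ = 0.4715 rad → d_gc = Rσ = 1620.1 nmi
Rhumb: Δφ = -0.1410, Δλ = -1.0030, Δψ = -0.3030, q = Δφ/Δψ = 0.4654 → d_rh = R√(Δφ²+q²Δλ²) = 1675.5 nmi
Excess = (1675.5 − 1620.1) / 1620.1 = 55.4 / 1620.1 = 3.42% ≈ 3.4%

3.4%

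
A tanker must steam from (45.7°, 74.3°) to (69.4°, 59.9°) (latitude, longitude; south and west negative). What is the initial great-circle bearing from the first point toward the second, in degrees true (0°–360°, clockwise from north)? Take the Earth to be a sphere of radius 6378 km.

θ = atan2( sin Δλ·cos φ₂ ,  cos φ₁ sin φ₂ − sin φ₁ cos φ₂ cos Δλ )
  = atan2(-0.0875, +0.4099) = 347.95°

347.9°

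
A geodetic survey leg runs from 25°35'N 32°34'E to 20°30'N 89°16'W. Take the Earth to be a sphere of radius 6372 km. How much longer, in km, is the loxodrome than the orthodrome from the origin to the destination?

Great circle: cos σ = sin φ₁ sin φ₂ + cos φ₁ cos φ₂ cos Δλ,  σ = 1.8696 rad → d_gc = 11913.1 km
Rhumb line: Δψ = -0.0965, q = Δφ/Δψ = 0.9198, d_rh = R√(Δφ²+q²Δλ²) = 12475.7 km
Excess = 12475.7 − 11913.1 = 562.6 ≈ 563 km

563 km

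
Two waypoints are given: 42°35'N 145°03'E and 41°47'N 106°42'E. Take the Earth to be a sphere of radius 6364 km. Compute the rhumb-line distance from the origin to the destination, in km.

Δψ = ln[tan(π/4+φ₂/2)/tan(π/4+φ₁/2)] = -0.0188;  Δφ = -0.0140 rad,  Δλ = -0.6693 rad
q = Δφ/Δψ = 0.7410
d = R·√(Δφ² + q²Δλ²) = 6364·0.49616 = 3158 km

3158 km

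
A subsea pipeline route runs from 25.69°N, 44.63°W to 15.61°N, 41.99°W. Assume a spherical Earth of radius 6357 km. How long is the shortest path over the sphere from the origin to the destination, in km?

cos σ = sin φ₁ sin φ₂ + cos φ₁ cos φ₂ cos Δλ
      = sin(25.69°)sin(15.61°) + cos(25.69°)cos(15.61°)cos(2.64°) = 0.9836
σ = 10.377° → d = Rσ = 6357·0.18112 = 1151 km

1151 km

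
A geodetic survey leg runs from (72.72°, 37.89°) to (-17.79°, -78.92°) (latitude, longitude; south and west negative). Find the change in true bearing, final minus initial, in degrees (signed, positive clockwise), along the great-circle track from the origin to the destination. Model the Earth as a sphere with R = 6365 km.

Initial bearing θ₁ = atan2(sin Δλ cos φ₂, cos φ₁ sin φ₂ − sin φ₁ cos φ₂ cos Δλ) = 290.59°
Final bearing θ₂ = (initial bearing from the destination back to the start) + 180° = 196.98°
Δθ = θ₂ − θ₁ = -93.6°

-93.6°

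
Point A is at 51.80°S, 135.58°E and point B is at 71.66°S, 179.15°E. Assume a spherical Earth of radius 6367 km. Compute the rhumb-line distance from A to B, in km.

3115 km

Δψ = ln[tan(π/4+φ₂/2)/tan(π/4+φ₁/2)] = -0.7632;  Δφ = -0.3466 rad,  Δλ = +0.7604 rad
q = Δφ/Δψ = 0.4542
d = R·√(Δφ² + q²Δλ²) = 6367·0.48931 = 3115 km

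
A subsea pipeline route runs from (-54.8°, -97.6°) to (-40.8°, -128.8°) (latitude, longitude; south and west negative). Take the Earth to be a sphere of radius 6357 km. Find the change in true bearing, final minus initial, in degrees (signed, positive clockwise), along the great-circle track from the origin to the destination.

At departure: θ₁ = atan2(sin Δλ cos φ₂, cos φ₁ sin φ₂ − sin φ₁ cos φ₂ cos Δλ) = 291.24°
At arrival: θ₂ = atan2(sin Δλ cos φ₁, −cos φ₂ sin φ₁ + sin φ₂ cos φ₁ cos Δλ) = 314.79°
Δθ = θ₂ − θ₁ = +23.5°

+23.5°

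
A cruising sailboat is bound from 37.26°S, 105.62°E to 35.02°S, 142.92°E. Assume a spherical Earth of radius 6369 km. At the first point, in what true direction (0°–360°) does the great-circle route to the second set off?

N = sin Δλ·cos φ₂ = +0.4963;  D = cos φ₁ sin φ₂ − sin φ₁ cos φ₂ cos Δλ = -0.0623
initial course = atan2(N, D) = 97.16°

97.2°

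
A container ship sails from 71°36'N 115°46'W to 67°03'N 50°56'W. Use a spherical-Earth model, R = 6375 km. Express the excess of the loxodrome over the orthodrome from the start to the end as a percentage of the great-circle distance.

Great circle: σ = 0.3868 rad → d_gc = Rσ = 2466.1 km
Rhumb: Δφ = -0.0794, Δλ = +1.1316, Δψ = -0.2258, q = Δφ/Δψ = 0.3517 → d_rh = R√(Δφ²+q²Δλ²) = 2586.8 km
Excess = (2586.8 − 2466.1) / 2466.1 = 120.7 / 2466.1 = 4.89% ≈ 4.9%

4.9%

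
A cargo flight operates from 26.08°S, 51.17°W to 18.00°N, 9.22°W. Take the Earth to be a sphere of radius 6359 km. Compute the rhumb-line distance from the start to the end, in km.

Rhumb course C = atan2(Δλ, Δψ) with Δψ = ln[tan(π/4+φ₂/2)/tan(π/4+φ₁/2)] = +0.7912, Δλ = +0.7322 → C = 42.78°
d = R·|Δφ| / |cos C| = 6359·0.76934 / 0.73397 = 6665 km

6665 km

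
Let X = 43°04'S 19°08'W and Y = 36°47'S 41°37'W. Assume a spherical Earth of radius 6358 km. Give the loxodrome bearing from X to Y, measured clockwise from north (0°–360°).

Meridional parts: M(φ₁)=-0.8344, M(φ₂)=-0.6913 → ΔM = +0.1432;  Δλ = -0.3924 rad
tan C = Δλ / ΔM = -2.7408 → C = 290.04°

290.0°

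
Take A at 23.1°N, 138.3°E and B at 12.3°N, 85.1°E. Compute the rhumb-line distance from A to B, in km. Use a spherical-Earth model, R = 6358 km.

Δψ = ln[tan(π/4+φ₂/2)/tan(π/4+φ₁/2)] = -0.1982;  Δφ = -0.1885 rad,  Δλ = -0.9285 rad
q = Δφ/Δψ = 0.9510
d = R·√(Δφ² + q²Δλ²) = 6358·0.90288 = 5740 km

5740 km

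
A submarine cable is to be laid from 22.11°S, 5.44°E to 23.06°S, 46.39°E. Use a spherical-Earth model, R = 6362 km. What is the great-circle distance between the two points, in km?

Haversine: a = sin²(Δφ/2)+cos φ₁ cos φ₂ sin²(Δλ/2) = 0.10437;  σ = 2·atan2(√a,√(1−a))
σ = 37.697° → d = Rσ = 6362·0.65794 = 4186 km

4186 km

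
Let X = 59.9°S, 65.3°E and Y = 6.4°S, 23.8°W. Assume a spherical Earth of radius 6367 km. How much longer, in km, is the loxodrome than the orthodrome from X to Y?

Great circle: cos σ = sin φ₁ sin φ₂ + cos φ₁ cos φ₂ cos Δλ,  σ = 1.4663 rad → d_gc = 9336.2 km
Rhumb line: Δψ = +1.2015, q = Δφ/Δψ = 0.7771, d_rh = R√(Δφ²+q²Δλ²) = 9723.8 km
Excess = 9723.8 − 9336.2 = 387.6 ≈ 388 km

388 km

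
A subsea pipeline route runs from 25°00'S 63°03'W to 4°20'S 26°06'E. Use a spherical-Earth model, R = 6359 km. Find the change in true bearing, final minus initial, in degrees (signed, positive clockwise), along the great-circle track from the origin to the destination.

At departure: θ₁ = atan2(sin Δλ cos φ₂, cos φ₁ sin φ₂ − sin φ₁ cos φ₂ cos Δλ) = 93.57°
At arrival: θ₂ = atan2(sin Δλ cos φ₁, −cos φ₂ sin φ₁ + sin φ₂ cos φ₁ cos Δλ) = 65.11°
Δθ = θ₂ − θ₁ = -28.5°

-28.5°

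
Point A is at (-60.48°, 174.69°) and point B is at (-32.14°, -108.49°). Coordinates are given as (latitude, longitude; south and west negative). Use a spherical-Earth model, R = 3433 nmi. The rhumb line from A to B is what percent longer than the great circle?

4.5%

Great circle: σ = 0.9788 rad → d_gc = Rσ = 3360.1 nmi
Rhumb: Δφ = +0.4946, Δλ = +1.3408, Δψ = +0.7409, q = Δφ/Δψ = 0.6676 → d_rh = R√(Δφ²+q²Δλ²) = 3510.7 nmi
Excess = (3510.7 − 3360.1) / 3360.1 = 150.6 / 3360.1 = 4.48% ≈ 4.5%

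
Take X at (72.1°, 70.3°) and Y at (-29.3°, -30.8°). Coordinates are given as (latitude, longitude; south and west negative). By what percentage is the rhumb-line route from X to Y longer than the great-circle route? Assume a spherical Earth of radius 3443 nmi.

4.1%

Great circle: σ = 2.1145 rad → d_gc = Rσ = 7280.2 nmi
Rhumb: Δφ = -1.7698, Δλ = -1.7645, Δψ = -2.3836, q = Δφ/Δψ = 0.7425 → d_rh = R√(Δφ²+q²Δλ²) = 7581.2 nmi
Excess = (7581.2 − 7280.2) / 7280.2 = 301.0 / 7280.2 = 4.13% ≈ 4.1%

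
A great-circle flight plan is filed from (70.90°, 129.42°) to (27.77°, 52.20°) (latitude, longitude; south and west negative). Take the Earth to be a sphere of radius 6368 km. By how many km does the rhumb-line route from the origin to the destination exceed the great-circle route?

Great circle: cos σ = sin φ₁ sin φ₂ + cos φ₁ cos φ₂ cos Δλ,  σ = 1.0422 rad → d_gc = 6636.7 km
Rhumb line: Δψ = -1.2775, q = Δφ/Δψ = 0.5892, d_rh = R√(Δφ²+q²Δλ²) = 6968.0 km
Excess = 6968.0 − 6636.7 = 331.3 ≈ 331 km

331 km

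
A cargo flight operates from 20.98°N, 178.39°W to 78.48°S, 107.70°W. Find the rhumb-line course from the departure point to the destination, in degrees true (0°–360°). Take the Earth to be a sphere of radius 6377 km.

155.2°

Meridional parts: M(φ₁)=+0.3746, M(φ₂)=-2.2939 → ΔM = -2.6686;  Δλ = +1.2338 rad
tan C = Δλ / ΔM = -0.4623 → C = 155.19°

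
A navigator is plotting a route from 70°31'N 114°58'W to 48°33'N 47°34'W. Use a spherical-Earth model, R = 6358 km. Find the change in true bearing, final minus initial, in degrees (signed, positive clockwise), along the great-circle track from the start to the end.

At departure: θ₁ = atan2(sin Δλ cos φ₂, cos φ₁ sin φ₂ − sin φ₁ cos φ₂ cos Δλ) = 89.05°
At arrival: θ₂ = atan2(sin Δλ cos φ₁, −cos φ₂ sin φ₁ + sin φ₂ cos φ₁ cos Δλ) = 149.75°
Δθ = θ₂ − θ₁ = +60.7°

+60.7°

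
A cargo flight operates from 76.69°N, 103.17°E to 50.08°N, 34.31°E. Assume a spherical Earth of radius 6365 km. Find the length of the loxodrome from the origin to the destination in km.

Rhumb course C = atan2(Δλ, Δψ) with Δψ = ln[tan(π/4+φ₂/2)/tan(π/4+φ₁/2)] = -1.1355, Δλ = -1.2018 → C = 226.63°
d = R·|Δφ| / |cos C| = 6365·0.46443 / 0.68676 = 4304 km

4304 km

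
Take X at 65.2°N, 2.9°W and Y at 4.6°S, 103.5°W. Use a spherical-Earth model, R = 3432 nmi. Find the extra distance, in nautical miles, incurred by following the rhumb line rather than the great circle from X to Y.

Great circle: cos σ = sin φ₁ sin φ₂ + cos φ₁ cos φ₂ cos Δλ,  σ = 1.7211 rad → d_gc = 5906.7 nmi
Rhumb line: Δψ = -1.5951, q = Δφ/Δψ = 0.7637, d_rh = R√(Δφ²+q²Δλ²) = 6217.8 nmi
Excess = 6217.8 − 5906.7 = 311.1 ≈ 311 nmi

311 nmi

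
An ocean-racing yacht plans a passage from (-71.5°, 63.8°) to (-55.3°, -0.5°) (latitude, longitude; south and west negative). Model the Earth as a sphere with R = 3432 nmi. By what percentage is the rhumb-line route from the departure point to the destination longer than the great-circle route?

Great circle: σ = 0.5394 rad → d_gc = Rσ = 1851.4 nmi
Rhumb: Δφ = +0.2827, Δλ = -1.1222, Δψ = +0.6515, q = Δφ/Δψ = 0.4340 → d_rh = R√(Δφ²+q²Δλ²) = 1932.9 nmi
Excess = (1932.9 − 1851.4) / 1851.4 = 81.5 / 1851.4 = 4.40% ≈ 4.4%

4.4%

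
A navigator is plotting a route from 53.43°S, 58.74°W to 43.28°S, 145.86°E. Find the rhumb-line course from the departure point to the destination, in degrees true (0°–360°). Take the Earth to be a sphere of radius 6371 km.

Meridional parts: M(φ₁)=-1.1074, M(φ₂)=-0.8395 → ΔM = +0.2678;  Δλ = -2.7122 rad
tan C = Δλ / ΔM = -10.1268 → C = 275.64°

275.6°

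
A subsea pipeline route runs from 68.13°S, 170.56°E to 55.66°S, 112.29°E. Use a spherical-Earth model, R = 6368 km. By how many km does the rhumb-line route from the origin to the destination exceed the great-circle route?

Great circle: cos σ = sin φ₁ sin φ₂ + cos φ₁ cos φ₂ cos Δλ,  σ = 0.5016 rad → d_gc = 3194.5 km
Rhumb line: Δψ = +0.4695, q = Δφ/Δψ = 0.4635, d_rh = R√(Δφ²+q²Δλ²) = 3306.5 km
Excess = 3306.5 − 3194.5 = 112.0 ≈ 112 km

112 km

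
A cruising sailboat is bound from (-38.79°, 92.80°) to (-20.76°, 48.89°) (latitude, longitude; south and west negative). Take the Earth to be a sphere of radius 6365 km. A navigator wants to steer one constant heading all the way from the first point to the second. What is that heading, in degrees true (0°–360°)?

Δψ = ln[tan(π/4+φ₂/2)/tan(π/4+φ₁/2)] = +0.3651
Δλ = -0.7664 rad (taken the short way round)
course = atan2(Δλ, Δψ) = 295.47°

295.5°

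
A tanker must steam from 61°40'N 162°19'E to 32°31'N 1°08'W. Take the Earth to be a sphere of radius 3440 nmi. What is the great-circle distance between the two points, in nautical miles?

5095 nmi

Haversine: a = sin²(Δφ/2)+cos φ₁ cos φ₂ sin²(Δλ/2) = 0.45524;  σ = 2·atan2(√a,√(1−a))
σ = 84.864° → d = Rσ = 3440·1.48115 = 5095 nmi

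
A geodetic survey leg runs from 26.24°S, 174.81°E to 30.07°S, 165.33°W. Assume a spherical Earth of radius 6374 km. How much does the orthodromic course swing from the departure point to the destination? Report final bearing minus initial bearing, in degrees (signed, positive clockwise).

At departure: θ₁ = atan2(sin Δλ cos φ₂, cos φ₁ sin φ₂ − sin φ₁ cos φ₂ cos Δλ) = 106.94°
At arrival: θ₂ = atan2(sin Δλ cos φ₁, −cos φ₂ sin φ₁ + sin φ₂ cos φ₁ cos Δλ) = 97.49°
Δθ = θ₂ − θ₁ = -9.4°

-9.4°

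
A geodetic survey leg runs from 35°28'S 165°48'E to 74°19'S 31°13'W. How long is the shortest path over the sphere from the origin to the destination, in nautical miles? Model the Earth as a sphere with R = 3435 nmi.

cos σ = sin φ₁ sin φ₂ + cos φ₁ cos φ₂ cos Δλ
      = sin(-35.47°)sin(-74.32°) + cos(-35.47°)cos(-74.32°)cos(162.98°) = 0.3481
σ = 69.629° → d = Rσ = 3435·1.21525 = 4174 nmi

4174 nmi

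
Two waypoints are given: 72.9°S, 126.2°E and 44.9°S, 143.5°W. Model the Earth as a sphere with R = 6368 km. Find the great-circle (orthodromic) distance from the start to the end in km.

cos σ = sin φ₁ sin φ₂ + cos φ₁ cos φ₂ cos Δλ
      = sin(-72.90°)sin(-44.90°) + cos(-72.90°)cos(-44.90°)cos(90.30°) = 0.6736
σ = 47.656° → d = Rσ = 6368·0.83176 = 5297 km

5297 km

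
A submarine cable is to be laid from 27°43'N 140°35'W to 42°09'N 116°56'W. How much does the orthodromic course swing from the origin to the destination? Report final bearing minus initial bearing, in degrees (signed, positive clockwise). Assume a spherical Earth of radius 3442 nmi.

At departure: θ₁ = atan2(sin Δλ cos φ₂, cos φ₁ sin φ₂ − sin φ₁ cos φ₂ cos Δλ) = 46.91°
At arrival: θ₂ = atan2(sin Δλ cos φ₁, −cos φ₂ sin φ₁ + sin φ₂ cos φ₁ cos Δλ) = 60.69°
Δθ = θ₂ − θ₁ = +13.8°

+13.8°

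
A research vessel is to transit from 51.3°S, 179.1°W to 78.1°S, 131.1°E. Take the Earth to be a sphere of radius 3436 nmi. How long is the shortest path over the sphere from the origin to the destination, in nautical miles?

1927 nmi

Haversine: a = sin²(Δφ/2)+cos φ₁ cos φ₂ sin²(Δλ/2) = 0.07656;  σ = 2·atan2(√a,√(1−a))
σ = 32.127° → d = Rσ = 3436·0.56071 = 1927 nmi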